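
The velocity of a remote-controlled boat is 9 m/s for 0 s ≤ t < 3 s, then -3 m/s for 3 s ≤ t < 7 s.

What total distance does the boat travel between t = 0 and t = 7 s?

39 m

Total distance travelled is ∫|v| dt — sum the magnitudes of each area piece.
0–3 s: |9| × 3 = 27 m
3–7 s: |-3| × 4 = 12 m
Total distance = 39 m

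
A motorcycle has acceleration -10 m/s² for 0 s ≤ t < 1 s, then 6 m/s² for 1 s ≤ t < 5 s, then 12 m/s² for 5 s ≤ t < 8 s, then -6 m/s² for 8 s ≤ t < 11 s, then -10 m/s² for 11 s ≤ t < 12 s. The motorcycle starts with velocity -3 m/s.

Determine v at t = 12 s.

Δv equals the area under the a-t graph; then v = v₀ + Δv.
0–1 s: -10 × 1 = -10 m/s
1–5 s: 6 × 4 = 24 m/s
5–8 s: 12 × 3 = 36 m/s
8–11 s: -6 × 3 = -18 m/s
11–12 s: -10 × 1 = -10 m/s
Δv = 22 m/s, so v(12) = -3 + (22) = 19 m/s.

19 m/s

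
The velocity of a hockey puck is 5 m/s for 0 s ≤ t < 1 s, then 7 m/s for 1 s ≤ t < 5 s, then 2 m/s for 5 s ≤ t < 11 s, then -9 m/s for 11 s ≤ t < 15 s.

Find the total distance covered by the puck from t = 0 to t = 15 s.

81 m

Total distance travelled is ∫|v| dt — sum the magnitudes of each area piece.
0–1 s: |5| × 1 = 5 m
1–5 s: |7| × 4 = 28 m
5–11 s: |2| × 6 = 12 m
11–15 s: |-9| × 4 = 36 m
Total distance = 81 m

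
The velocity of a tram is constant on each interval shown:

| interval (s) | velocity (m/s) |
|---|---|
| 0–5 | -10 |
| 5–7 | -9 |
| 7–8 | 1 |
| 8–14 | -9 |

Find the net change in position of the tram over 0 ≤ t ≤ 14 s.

Displacement is the signed area under the v-t curve.
0–5 s: -10 × 5 = -50 m
5–7 s: -9 × 2 = -18 m
7–8 s: 1 × 1 = 1 m
8–14 s: -9 × 6 = -54 m
Net displacement = -121 m

-121 m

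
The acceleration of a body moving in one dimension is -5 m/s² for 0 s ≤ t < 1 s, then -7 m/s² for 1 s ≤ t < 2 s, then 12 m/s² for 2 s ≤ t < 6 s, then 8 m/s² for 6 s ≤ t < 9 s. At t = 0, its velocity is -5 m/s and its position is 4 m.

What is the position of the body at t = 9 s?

On each constant-a segment, Δv = aΔt and Δx = v₀Δt + ½aΔt²; chain segment to segment.
0–1 s: v starts -5 m/s; Δx = -5·1 + ½·-5·1² = -7.5 m; v ends -10 m/s.
1–2 s: v starts -10 m/s; Δx = -10·1 + ½·-7·1² = -13.5 m; v ends -17 m/s.
2–6 s: v starts -17 m/s; Δx = -17·4 + ½·12·4² = 28 m; v ends 31 m/s.
6–9 s: v starts 31 m/s; Δx = 31·3 + ½·8·3² = 129 m; v ends 55 m/s.
x(9) = 4 + Σ Δx = 140 m.

140 m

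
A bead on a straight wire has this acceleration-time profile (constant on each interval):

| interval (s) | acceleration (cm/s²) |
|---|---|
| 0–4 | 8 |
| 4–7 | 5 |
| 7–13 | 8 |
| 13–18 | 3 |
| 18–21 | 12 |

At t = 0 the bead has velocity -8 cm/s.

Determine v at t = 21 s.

138 cm/s

Δv equals the area under the a-t graph; then v = v₀ + Δv.
0–4 s: 8 × 4 = 32 cm/s
4–7 s: 5 × 3 = 15 cm/s
7–13 s: 8 × 6 = 48 cm/s
13–18 s: 3 × 5 = 15 cm/s
18–21 s: 12 × 3 = 36 cm/s
Δv = 146 cm/s, so v(21) = -8 + (146) = 138 cm/s.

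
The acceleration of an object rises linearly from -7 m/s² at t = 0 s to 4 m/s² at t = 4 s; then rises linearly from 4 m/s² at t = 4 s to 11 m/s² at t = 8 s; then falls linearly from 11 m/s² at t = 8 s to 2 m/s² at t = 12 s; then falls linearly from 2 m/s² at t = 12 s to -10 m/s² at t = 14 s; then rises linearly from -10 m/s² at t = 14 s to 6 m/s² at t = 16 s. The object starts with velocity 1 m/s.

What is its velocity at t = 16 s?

Δv equals the area under the a-t graph; then v = v₀ + Δv.
0–4 s: ½(-7 + 4)(4) = -6 m/s
4–8 s: ½(4 + 11)(4) = 30 m/s
8–12 s: ½(11 + 2)(4) = 26 m/s
12–14 s: ½(2 + -10)(2) = -8 m/s
14–16 s: ½(-10 + 6)(2) = -4 m/s
Δv = 38 m/s, so v(16) = 1 + (38) = 39 m/s.

39 m/s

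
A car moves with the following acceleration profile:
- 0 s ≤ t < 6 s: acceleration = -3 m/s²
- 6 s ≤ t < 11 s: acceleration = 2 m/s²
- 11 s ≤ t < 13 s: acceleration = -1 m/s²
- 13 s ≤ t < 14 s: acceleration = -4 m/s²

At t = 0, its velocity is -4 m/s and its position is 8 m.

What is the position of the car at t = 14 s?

On each constant-a segment, Δv = aΔt and Δx = v₀Δt + ½aΔt²; chain segment to segment.
0–6 s: v starts -4 m/s; Δx = -4·6 + ½·-3·6² = -78 m; v ends -22 m/s.
6–11 s: v starts -22 m/s; Δx = -22·5 + ½·2·5² = -85 m; v ends -12 m/s.
11–13 s: v starts -12 m/s; Δx = -12·2 + ½·-1·2² = -26 m; v ends -14 m/s.
13–14 s: v starts -14 m/s; Δx = -14·1 + ½·-4·1² = -16 m; v ends -18 m/s.
x(14) = 8 + Σ Δx = -197 m.

-197 m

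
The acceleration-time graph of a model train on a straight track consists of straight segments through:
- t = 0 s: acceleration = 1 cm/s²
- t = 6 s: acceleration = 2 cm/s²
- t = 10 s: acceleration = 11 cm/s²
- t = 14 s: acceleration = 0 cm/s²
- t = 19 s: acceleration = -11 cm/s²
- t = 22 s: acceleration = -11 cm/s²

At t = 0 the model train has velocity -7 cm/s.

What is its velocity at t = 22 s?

Δv equals the area under the a-t graph; then v = v₀ + Δv.
0–6 s: ½(1 + 2)(6) = 9 cm/s
6–10 s: ½(2 + 11)(4) = 26 cm/s
10–14 s: ½(11 + 0)(4) = 22 cm/s
14–19 s: ½(0 + -11)(5) = -27.5 cm/s
19–22 s: -11 × 3 = -33 cm/s
Δv = -3.5 cm/s, so v(22) = -7 + (-3.5) = -10.5 cm/s.

-10.5 cm/s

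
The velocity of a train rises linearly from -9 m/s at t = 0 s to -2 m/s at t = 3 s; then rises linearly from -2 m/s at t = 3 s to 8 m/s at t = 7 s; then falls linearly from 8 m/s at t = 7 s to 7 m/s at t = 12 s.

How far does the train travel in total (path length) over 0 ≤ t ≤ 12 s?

67.6 m

Distance (not displacement) is the total path length: add the absolute areas under v-t.
0–3 s: |½(-9 + -2)(3)| = 16.5 m
3–7 s: v = 0 at t = 3.8 s; triangle areas 0.8 + 12.8 = 13.6 m
7–12 s: |½(8 + 7)(5)| = 37.5 m
Total distance = 67.6 m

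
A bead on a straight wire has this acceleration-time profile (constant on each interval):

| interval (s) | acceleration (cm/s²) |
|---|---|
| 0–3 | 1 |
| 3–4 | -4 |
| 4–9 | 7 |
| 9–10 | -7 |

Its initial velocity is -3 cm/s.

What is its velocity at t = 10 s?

Δv equals the area under the a-t graph; then v = v₀ + Δv.
0–3 s: 1 × 3 = 3 cm/s
3–4 s: -4 × 1 = -4 cm/s
4–9 s: 7 × 5 = 35 cm/s
9–10 s: -7 × 1 = -7 cm/s
Δv = 27 cm/s, so v(10) = -3 + (27) = 24 cm/s.

24 cm/s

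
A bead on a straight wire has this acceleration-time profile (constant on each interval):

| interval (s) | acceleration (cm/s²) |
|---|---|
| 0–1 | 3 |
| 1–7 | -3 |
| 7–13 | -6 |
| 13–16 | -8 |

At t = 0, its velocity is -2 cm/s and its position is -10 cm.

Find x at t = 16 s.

On each constant-a segment, Δv = aΔt and Δx = v₀Δt + ½aΔt²; chain segment to segment.
0–1 s: v starts -2 cm/s; Δx = -2·1 + ½·3·1² = -0.5 cm; v ends 1 cm/s.
1–7 s: v starts 1 cm/s; Δx = 1·6 + ½·-3·6² = -48 cm; v ends -17 cm/s.
7–13 s: v starts -17 cm/s; Δx = -17·6 + ½·-6·6² = -210 cm; v ends -53 cm/s.
13–16 s: v starts -53 cm/s; Δx = -53·3 + ½·-8·3² = -195 cm; v ends -77 cm/s.
x(16) = -10 + Σ Δx = -463.5 cm.

-463.5 cm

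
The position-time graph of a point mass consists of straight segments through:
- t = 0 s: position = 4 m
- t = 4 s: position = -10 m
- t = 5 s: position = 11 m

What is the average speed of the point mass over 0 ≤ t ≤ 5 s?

Average speed = (total path length)/(elapsed time); on a piecewise-linear x-t graph the path length is Σ|Δx|.
0–4 s: |Δx| = |-10 − 4| = 14 m
4–5 s: |Δx| = |11 − -10| = 21 m
Total path = 35 m; average speed = 35/5 = 7 m/s.

7 m/s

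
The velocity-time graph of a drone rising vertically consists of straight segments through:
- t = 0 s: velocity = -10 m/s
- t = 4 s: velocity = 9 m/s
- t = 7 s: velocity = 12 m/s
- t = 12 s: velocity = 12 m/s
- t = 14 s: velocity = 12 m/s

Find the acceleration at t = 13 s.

Acceleration is the slope of the v-t graph on 12–14 s: (12 − 12)/(14 − 12) = 0 m/s².

0 m/s²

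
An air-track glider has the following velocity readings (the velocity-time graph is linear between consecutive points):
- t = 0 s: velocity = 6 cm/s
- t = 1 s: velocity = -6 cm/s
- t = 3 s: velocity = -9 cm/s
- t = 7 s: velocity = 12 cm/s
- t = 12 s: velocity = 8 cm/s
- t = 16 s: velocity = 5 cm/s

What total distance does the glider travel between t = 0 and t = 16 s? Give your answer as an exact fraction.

Total distance travelled is ∫|v| dt — sum the magnitudes of each area piece.
0–1 s: v = 0 at t = 0.5 s; triangle areas 1.5 + 1.5 = 3 cm
1–3 s: |½(-6 + -9)(2)| = 15 cm
3–7 s: v = 0 at t = 33/7 s; triangle areas 54/7 + 96/7 = 150/7 cm
7–12 s: |½(12 + 8)(5)| = 50 cm
12–16 s: |½(8 + 5)(4)| = 26 cm
Total distance = 808/7 cm

808/7 cm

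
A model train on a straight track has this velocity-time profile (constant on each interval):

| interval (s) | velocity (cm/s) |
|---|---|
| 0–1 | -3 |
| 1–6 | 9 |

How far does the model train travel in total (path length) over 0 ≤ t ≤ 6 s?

48 cm

Distance (not displacement) is the total path length: add the absolute areas under v-t.
0–1 s: |-3| × 1 = 3 cm
1–6 s: |9| × 5 = 45 cm
Total distance = 48 cm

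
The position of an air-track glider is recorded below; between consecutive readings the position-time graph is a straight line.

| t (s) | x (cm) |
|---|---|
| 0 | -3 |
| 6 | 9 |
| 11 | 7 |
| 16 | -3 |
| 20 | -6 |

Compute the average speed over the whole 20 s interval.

1.35 cm/s

Average speed = (total path length)/(elapsed time); on a piecewise-linear x-t graph the path length is Σ|Δx|.
0–6 s: |Δx| = |9 − -3| = 12 cm
6–11 s: |Δx| = |7 − 9| = 2 cm
11–16 s: |Δx| = |-3 − 7| = 10 cm
16–20 s: |Δx| = |-6 − -3| = 3 cm
Total path = 27 cm; average speed = 27/20 = 1.35 cm/s.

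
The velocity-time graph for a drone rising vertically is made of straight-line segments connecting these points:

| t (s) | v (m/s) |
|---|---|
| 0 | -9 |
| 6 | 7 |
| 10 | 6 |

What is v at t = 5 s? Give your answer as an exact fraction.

13/3 m/s

On 0–6 s the graph is linear from -9 to 7 m/s: v(5) = -9 + (7 − -9)·(5 − 0)/(6 − 0) = 13/3 m/s.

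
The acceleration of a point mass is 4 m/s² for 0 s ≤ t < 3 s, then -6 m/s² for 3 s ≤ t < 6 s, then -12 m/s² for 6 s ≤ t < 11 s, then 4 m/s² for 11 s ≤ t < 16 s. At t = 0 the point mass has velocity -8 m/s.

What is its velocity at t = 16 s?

-54 m/s

Δv equals the area under the a-t graph; then v = v₀ + Δv.
0–3 s: 4 × 3 = 12 m/s
3–6 s: -6 × 3 = -18 m/s
6–11 s: -12 × 5 = -60 m/s
11–16 s: 4 × 5 = 20 m/s
Δv = -46 m/s, so v(16) = -8 + (-46) = -54 m/s.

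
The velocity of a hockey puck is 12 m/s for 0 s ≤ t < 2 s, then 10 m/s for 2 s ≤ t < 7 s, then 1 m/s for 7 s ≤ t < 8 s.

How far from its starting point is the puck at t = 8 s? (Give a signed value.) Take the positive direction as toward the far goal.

Net displacement equals the area under the velocity-time graph (areas below the axis count negative).
0–2 s: 12 × 2 = 24 m
2–7 s: 10 × 5 = 50 m
7–8 s: 1 × 1 = 1 m
Net displacement = 75 m

75 m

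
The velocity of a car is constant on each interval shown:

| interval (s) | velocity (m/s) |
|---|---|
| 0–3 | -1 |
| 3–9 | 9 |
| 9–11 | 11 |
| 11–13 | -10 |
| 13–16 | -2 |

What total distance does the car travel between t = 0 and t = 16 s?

Distance (not displacement) is the total path length: add the absolute areas under v-t.
0–3 s: |-1| × 3 = 3 m
3–9 s: |9| × 6 = 54 m
9–11 s: |11| × 2 = 22 m
11–13 s: |-10| × 2 = 20 m
13–16 s: |-2| × 3 = 6 m
Total distance = 105 m

105 m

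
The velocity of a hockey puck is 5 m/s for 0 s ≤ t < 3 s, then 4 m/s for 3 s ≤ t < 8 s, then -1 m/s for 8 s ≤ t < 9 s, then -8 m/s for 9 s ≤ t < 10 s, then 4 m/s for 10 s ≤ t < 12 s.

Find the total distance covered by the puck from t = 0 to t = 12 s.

Distance (not displacement) is the total path length: add the absolute areas under v-t.
0–3 s: |5| × 3 = 15 m
3–8 s: |4| × 5 = 20 m
8–9 s: |-1| × 1 = 1 m
9–10 s: |-8| × 1 = 8 m
10–12 s: |4| × 2 = 8 m
Total distance = 52 m

52 m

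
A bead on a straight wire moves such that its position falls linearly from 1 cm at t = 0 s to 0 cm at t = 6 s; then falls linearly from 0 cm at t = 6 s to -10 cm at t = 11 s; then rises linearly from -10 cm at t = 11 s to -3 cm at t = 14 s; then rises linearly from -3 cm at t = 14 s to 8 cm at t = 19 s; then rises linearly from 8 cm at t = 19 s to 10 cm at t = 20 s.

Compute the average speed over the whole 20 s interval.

Average speed = (total path length)/(elapsed time); on a piecewise-linear x-t graph the path length is Σ|Δx|.
0–6 s: |Δx| = |0 − 1| = 1 cm
6–11 s: |Δx| = |-10 − 0| = 10 cm
11–14 s: |Δx| = |-3 − -10| = 7 cm
14–19 s: |Δx| = |8 − -3| = 11 cm
19–20 s: |Δx| = |10 − 8| = 2 cm
Total path = 31 cm; average speed = 31/20 = 1.55 cm/s.

1.55 cm/s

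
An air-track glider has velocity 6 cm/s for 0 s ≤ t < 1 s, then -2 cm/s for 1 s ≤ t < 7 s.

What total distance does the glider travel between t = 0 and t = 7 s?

18 cm

Total distance travelled is ∫|v| dt — sum the magnitudes of each area piece.
0–1 s: |6| × 1 = 6 cm
1–7 s: |-2| × 6 = 12 cm
Total distance = 18 cm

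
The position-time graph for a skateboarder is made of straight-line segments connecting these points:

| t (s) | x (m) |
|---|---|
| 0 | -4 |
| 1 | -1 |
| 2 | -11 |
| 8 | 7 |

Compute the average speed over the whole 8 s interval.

Average speed = (total path length)/(elapsed time); on a piecewise-linear x-t graph the path length is Σ|Δx|.
0–1 s: |Δx| = |-1 − -4| = 3 m
1–2 s: |Δx| = |-11 − -1| = 10 m
2–8 s: |Δx| = |7 − -11| = 18 m
Total path = 31 m; average speed = 31/8 = 3.875 m/s.

3.875 m/s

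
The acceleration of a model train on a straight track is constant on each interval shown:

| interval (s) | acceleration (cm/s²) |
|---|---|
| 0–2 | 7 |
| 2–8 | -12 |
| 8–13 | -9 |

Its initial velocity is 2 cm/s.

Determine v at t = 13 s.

Δv equals the area under the a-t graph; then v = v₀ + Δv.
0–2 s: 7 × 2 = 14 cm/s
2–8 s: -12 × 6 = -72 cm/s
8–13 s: -9 × 5 = -45 cm/s
Δv = -103 cm/s, so v(13) = 2 + (-103) = -101 cm/s.

-101 cm/s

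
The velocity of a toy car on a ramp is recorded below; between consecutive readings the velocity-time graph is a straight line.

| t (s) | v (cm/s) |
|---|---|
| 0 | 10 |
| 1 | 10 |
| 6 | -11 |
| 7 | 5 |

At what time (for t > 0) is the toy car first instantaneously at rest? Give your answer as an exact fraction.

v changes sign on 1–6 s (from 10 to -11); the graph is linear there, so v = 0 at t = 1 + (-10)·(6 − 1)/(-11 − 10) = 71/21 s.

t = 71/21 s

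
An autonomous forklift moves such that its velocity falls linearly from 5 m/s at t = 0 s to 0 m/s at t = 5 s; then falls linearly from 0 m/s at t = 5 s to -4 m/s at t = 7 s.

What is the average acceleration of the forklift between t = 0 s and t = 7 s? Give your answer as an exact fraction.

-9/7 m/s²

Average acceleration = Δv/Δt = (-4 − 5)/(7 − 0) = -9/7 m/s².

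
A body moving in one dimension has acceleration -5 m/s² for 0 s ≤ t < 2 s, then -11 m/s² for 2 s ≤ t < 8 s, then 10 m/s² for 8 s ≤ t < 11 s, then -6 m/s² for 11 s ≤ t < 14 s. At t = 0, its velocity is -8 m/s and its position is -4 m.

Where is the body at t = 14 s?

-732 m

On each constant-a segment, Δv = aΔt and Δx = v₀Δt + ½aΔt²; chain segment to segment.
0–2 s: v starts -8 m/s; Δx = -8·2 + ½·-5·2² = -26 m; v ends -18 m/s.
2–8 s: v starts -18 m/s; Δx = -18·6 + ½·-11·6² = -306 m; v ends -84 m/s.
8–11 s: v starts -84 m/s; Δx = -84·3 + ½·10·3² = -207 m; v ends -54 m/s.
11–14 s: v starts -54 m/s; Δx = -54·3 + ½·-6·3² = -189 m; v ends -72 m/s.
x(14) = -4 + Σ Δx = -732 m.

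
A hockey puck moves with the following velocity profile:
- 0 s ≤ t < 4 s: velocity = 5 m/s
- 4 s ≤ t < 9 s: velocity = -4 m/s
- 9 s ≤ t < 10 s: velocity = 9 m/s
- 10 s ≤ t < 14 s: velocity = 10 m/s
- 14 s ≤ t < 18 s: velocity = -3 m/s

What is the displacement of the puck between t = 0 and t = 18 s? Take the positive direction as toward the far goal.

Net displacement equals the area under the velocity-time graph (areas below the axis count negative).
0–4 s: 5 × 4 = 20 m
4–9 s: -4 × 5 = -20 m
9–10 s: 9 × 1 = 9 m
10–14 s: 10 × 4 = 40 m
14–18 s: -3 × 4 = -12 m
Net displacement = 37 m

37 m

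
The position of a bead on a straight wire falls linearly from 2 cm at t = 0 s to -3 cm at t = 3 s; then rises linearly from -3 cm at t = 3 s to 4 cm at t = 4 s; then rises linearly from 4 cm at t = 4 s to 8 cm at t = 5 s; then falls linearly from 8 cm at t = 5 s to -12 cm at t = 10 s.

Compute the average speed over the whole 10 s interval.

Average speed = (total path length)/(elapsed time); on a piecewise-linear x-t graph the path length is Σ|Δx|.
0–3 s: |Δx| = |-3 − 2| = 5 cm
3–4 s: |Δx| = |4 − -3| = 7 cm
4–5 s: |Δx| = |8 − 4| = 4 cm
5–10 s: |Δx| = |-12 − 8| = 20 cm
Total path = 36 cm; average speed = 36/10 = 3.6 cm/s.

3.6 cm/s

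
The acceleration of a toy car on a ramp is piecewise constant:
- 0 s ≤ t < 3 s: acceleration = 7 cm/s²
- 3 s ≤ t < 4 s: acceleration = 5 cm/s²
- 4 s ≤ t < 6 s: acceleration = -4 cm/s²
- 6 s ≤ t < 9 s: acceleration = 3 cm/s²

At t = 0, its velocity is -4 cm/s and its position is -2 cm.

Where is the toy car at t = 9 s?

128.5 cm

On each constant-a segment, Δv = aΔt and Δx = v₀Δt + ½aΔt²; chain segment to segment.
0–3 s: v starts -4 cm/s; Δx = -4·3 + ½·7·3² = 19.5 cm; v ends 17 cm/s.
3–4 s: v starts 17 cm/s; Δx = 17·1 + ½·5·1² = 19.5 cm; v ends 22 cm/s.
4–6 s: v starts 22 cm/s; Δx = 22·2 + ½·-4·2² = 36 cm; v ends 14 cm/s.
6–9 s: v starts 14 cm/s; Δx = 14·3 + ½·3·3² = 55.5 cm; v ends 23 cm/s.
x(9) = -2 + Σ Δx = 128.5 cm.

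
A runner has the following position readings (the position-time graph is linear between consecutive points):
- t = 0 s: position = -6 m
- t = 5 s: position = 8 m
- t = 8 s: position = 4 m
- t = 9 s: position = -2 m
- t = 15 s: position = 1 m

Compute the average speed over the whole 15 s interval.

1.8 m/s

Average speed = (total path length)/(elapsed time); on a piecewise-linear x-t graph the path length is Σ|Δx|.
0–5 s: |Δx| = |8 − -6| = 14 m
5–8 s: |Δx| = |4 − 8| = 4 m
8–9 s: |Δx| = |-2 − 4| = 6 m
9–15 s: |Δx| = |1 − -2| = 3 m
Total path = 27 m; average speed = 27/15 = 1.8 m/s.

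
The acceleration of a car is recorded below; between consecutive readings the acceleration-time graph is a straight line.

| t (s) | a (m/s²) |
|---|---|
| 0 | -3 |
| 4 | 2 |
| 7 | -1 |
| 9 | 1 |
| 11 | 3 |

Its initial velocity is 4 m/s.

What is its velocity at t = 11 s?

7.5 m/s

Δv equals the area under the a-t graph; then v = v₀ + Δv.
0–4 s: ½(-3 + 2)(4) = -2 m/s
4–7 s: ½(2 + -1)(3) = 1.5 m/s
7–9 s: ½(-1 + 1)(2) = 0 m/s
9–11 s: ½(1 + 3)(2) = 4 m/s
Δv = 3.5 m/s, so v(11) = 4 + (3.5) = 7.5 m/s.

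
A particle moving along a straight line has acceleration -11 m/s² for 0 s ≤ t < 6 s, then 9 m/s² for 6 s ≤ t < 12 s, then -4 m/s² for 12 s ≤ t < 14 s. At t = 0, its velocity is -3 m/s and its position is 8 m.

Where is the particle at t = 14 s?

On each constant-a segment, Δv = aΔt and Δx = v₀Δt + ½aΔt²; chain segment to segment.
0–6 s: v starts -3 m/s; Δx = -3·6 + ½·-11·6² = -216 m; v ends -69 m/s.
6–12 s: v starts -69 m/s; Δx = -69·6 + ½·9·6² = -252 m; v ends -15 m/s.
12–14 s: v starts -15 m/s; Δx = -15·2 + ½·-4·2² = -38 m; v ends -23 m/s.
x(14) = 8 + Σ Δx = -498 m.

-498 m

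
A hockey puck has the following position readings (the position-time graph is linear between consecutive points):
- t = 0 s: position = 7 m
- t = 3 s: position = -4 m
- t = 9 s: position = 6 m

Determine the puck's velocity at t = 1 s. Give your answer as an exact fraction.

Velocity is the slope of the x-t graph on 0–3 s: (-4 − 7)/(3 − 0) = -11/3 m/s.

-11/3 m/s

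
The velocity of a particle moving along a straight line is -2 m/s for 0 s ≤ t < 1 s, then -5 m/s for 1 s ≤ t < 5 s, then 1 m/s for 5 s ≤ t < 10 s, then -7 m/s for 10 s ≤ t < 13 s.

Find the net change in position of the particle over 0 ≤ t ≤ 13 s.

Displacement is the signed area under the v-t curve.
0–1 s: -2 × 1 = -2 m
1–5 s: -5 × 4 = -20 m
5–10 s: 1 × 5 = 5 m
10–13 s: -7 × 3 = -21 m
Net displacement = -38 m

-38 m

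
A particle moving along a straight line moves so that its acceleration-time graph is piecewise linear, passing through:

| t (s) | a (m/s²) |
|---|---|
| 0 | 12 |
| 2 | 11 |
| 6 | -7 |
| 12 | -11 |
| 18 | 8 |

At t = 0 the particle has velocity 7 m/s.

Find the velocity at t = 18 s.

-25 m/s

Δv equals the area under the a-t graph; then v = v₀ + Δv.
0–2 s: ½(12 + 11)(2) = 23 m/s
2–6 s: ½(11 + -7)(4) = 8 m/s
6–12 s: ½(-7 + -11)(6) = -54 m/s
12–18 s: ½(-11 + 8)(6) = -9 m/s
Δv = -32 m/s, so v(18) = 7 + (-32) = -25 m/s.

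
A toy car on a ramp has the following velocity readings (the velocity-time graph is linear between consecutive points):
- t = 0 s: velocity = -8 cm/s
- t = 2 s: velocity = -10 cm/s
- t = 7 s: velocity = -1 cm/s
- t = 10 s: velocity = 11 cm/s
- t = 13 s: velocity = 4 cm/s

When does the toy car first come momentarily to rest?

v changes sign on 7–10 s (from -1 to 11); the graph is linear there, so v = 0 at t = 7 + (1)·(10 − 7)/(11 − -1) = 7.25 s.

t = 7.25 s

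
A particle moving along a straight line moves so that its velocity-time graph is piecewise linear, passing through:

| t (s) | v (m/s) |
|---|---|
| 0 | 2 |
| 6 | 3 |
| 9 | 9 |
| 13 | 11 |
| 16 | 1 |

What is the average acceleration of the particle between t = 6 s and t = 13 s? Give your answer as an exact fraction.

Average acceleration = Δv/Δt = (11 − 3)/(13 − 6) = 8/7 m/s².

8/7 m/s²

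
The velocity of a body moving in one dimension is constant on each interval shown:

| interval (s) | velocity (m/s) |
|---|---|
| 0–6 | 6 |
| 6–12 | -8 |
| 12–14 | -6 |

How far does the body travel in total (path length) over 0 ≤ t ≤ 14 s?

96 m

Distance (not displacement) is the total path length: add the absolute areas under v-t.
0–6 s: |6| × 6 = 36 m
6–12 s: |-8| × 6 = 48 m
12–14 s: |-6| × 2 = 12 m
Total distance = 96 m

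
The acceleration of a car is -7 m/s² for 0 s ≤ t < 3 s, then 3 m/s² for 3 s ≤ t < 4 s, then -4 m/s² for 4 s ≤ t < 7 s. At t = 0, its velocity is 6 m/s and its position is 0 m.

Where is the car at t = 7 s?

On each constant-a segment, Δv = aΔt and Δx = v₀Δt + ½aΔt²; chain segment to segment.
0–3 s: v starts 6 m/s; Δx = 6·3 + ½·-7·3² = -13.5 m; v ends -15 m/s.
3–4 s: v starts -15 m/s; Δx = -15·1 + ½·3·1² = -13.5 m; v ends -12 m/s.
4–7 s: v starts -12 m/s; Δx = -12·3 + ½·-4·3² = -54 m; v ends -24 m/s.
x(7) = 0 + Σ Δx = -81 m.

-81 m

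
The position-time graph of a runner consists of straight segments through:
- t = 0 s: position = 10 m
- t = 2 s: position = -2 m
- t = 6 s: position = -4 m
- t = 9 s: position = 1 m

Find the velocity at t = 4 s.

Velocity is the slope of the x-t graph on 2–6 s: (-4 − -2)/(6 − 2) = -0.5 m/s.

-0.5 m/s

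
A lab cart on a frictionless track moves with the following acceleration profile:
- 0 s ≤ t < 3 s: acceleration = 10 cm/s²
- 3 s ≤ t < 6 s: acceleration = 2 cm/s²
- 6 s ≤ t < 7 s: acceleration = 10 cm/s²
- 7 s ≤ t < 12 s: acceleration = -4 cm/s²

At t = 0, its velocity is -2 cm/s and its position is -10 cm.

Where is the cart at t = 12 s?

On each constant-a segment, Δv = aΔt and Δx = v₀Δt + ½aΔt²; chain segment to segment.
0–3 s: v starts -2 cm/s; Δx = -2·3 + ½·10·3² = 39 cm; v ends 28 cm/s.
3–6 s: v starts 28 cm/s; Δx = 28·3 + ½·2·3² = 93 cm; v ends 34 cm/s.
6–7 s: v starts 34 cm/s; Δx = 34·1 + ½·10·1² = 39 cm; v ends 44 cm/s.
7–12 s: v starts 44 cm/s; Δx = 44·5 + ½·-4·5² = 170 cm; v ends 24 cm/s.
x(12) = -10 + Σ Δx = 331 cm.

331 cm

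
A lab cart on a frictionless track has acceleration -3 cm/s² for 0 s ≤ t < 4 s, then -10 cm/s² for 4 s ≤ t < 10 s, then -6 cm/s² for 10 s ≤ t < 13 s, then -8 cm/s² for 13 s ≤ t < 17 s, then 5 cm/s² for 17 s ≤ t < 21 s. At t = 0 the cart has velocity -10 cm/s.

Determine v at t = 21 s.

-112 cm/s

Δv equals the area under the a-t graph; then v = v₀ + Δv.
0–4 s: -3 × 4 = -12 cm/s
4–10 s: -10 × 6 = -60 cm/s
10–13 s: -6 × 3 = -18 cm/s
13–17 s: -8 × 4 = -32 cm/s
17–21 s: 5 × 4 = 20 cm/s
Δv = -102 cm/s, so v(21) = -10 + (-102) = -112 cm/s.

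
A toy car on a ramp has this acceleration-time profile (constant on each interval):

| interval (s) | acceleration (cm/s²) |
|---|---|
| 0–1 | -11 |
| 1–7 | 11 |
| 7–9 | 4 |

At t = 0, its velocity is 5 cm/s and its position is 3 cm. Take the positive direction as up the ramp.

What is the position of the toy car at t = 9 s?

On each constant-a segment, Δv = aΔt and Δx = v₀Δt + ½aΔt²; chain segment to segment.
0–1 s: v starts 5 cm/s; Δx = 5·1 + ½·-11·1² = -0.5 cm; v ends -6 cm/s.
1–7 s: v starts -6 cm/s; Δx = -6·6 + ½·11·6² = 162 cm; v ends 60 cm/s.
7–9 s: v starts 60 cm/s; Δx = 60·2 + ½·4·2² = 128 cm; v ends 68 cm/s.
x(9) = 3 + Σ Δx = 292.5 cm.

292.5 cm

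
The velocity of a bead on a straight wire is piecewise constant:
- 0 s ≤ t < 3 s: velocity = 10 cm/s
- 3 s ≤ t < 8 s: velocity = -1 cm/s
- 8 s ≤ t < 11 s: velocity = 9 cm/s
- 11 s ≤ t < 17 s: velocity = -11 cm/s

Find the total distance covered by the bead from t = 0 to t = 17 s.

128 cm

Total distance travelled is ∫|v| dt — sum the magnitudes of each area piece.
0–3 s: |10| × 3 = 30 cm
3–8 s: |-1| × 5 = 5 cm
8–11 s: |9| × 3 = 27 cm
11–17 s: |-11| × 6 = 66 cm
Total distance = 128 cm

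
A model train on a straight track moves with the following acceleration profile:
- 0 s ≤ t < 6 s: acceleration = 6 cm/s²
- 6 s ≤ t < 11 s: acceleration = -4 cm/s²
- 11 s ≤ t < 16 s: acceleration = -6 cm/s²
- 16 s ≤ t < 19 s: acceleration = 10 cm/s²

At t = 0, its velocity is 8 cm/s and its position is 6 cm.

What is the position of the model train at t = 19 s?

On each constant-a segment, Δv = aΔt and Δx = v₀Δt + ½aΔt²; chain segment to segment.
0–6 s: v starts 8 cm/s; Δx = 8·6 + ½·6·6² = 156 cm; v ends 44 cm/s.
6–11 s: v starts 44 cm/s; Δx = 44·5 + ½·-4·5² = 170 cm; v ends 24 cm/s.
11–16 s: v starts 24 cm/s; Δx = 24·5 + ½·-6·5² = 45 cm; v ends -6 cm/s.
16–19 s: v starts -6 cm/s; Δx = -6·3 + ½·10·3² = 27 cm; v ends 24 cm/s.
x(19) = 6 + Σ Δx = 404 cm.

404 cm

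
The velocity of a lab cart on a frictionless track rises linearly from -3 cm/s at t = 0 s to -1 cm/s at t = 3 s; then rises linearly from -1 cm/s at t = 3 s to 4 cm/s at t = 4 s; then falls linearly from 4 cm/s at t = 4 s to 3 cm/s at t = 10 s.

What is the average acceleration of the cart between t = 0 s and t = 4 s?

1.75 cm/s²

Average acceleration = Δv/Δt = (4 − -3)/(4 − 0) = 1.75 cm/s².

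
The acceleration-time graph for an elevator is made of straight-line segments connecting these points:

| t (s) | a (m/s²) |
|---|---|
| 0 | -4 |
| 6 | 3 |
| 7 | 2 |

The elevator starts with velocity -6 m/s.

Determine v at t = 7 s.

-6.5 m/s

Δv equals the area under the a-t graph; then v = v₀ + Δv.
0–6 s: ½(-4 + 3)(6) = -3 m/s
6–7 s: ½(3 + 2)(1) = 2.5 m/s
Δv = -0.5 m/s, so v(7) = -6 + (-0.5) = -6.5 m/s.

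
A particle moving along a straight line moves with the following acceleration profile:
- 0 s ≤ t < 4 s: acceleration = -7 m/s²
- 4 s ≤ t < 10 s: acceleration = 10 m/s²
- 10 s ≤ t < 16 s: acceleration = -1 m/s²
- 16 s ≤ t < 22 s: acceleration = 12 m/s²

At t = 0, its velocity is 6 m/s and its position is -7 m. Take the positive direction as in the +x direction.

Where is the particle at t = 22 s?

627 m

On each constant-a segment, Δv = aΔt and Δx = v₀Δt + ½aΔt²; chain segment to segment.
0–4 s: v starts 6 m/s; Δx = 6·4 + ½·-7·4² = -32 m; v ends -22 m/s.
4–10 s: v starts -22 m/s; Δx = -22·6 + ½·10·6² = 48 m; v ends 38 m/s.
10–16 s: v starts 38 m/s; Δx = 38·6 + ½·-1·6² = 210 m; v ends 32 m/s.
16–22 s: v starts 32 m/s; Δx = 32·6 + ½·12·6² = 408 m; v ends 104 m/s.
x(22) = -7 + Σ Δx = 627 m.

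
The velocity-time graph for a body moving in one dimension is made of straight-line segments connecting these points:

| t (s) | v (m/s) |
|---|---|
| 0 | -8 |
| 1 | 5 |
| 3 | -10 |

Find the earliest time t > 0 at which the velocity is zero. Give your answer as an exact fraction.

t = 8/13 s

v changes sign on 0–1 s (from -8 to 5); the graph is linear there, so v = 0 at t = 0 + (8)·(1 − 0)/(5 − -8) = 8/13 s.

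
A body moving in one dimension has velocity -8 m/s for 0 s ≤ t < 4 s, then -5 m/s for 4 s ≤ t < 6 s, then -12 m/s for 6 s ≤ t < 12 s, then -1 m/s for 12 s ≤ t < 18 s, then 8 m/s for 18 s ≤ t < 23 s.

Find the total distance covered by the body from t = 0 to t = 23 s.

Distance (not displacement) is the total path length: add the absolute areas under v-t.
0–4 s: |-8| × 4 = 32 m
4–6 s: |-5| × 2 = 10 m
6–12 s: |-12| × 6 = 72 m
12–18 s: |-1| × 6 = 6 m
18–23 s: |8| × 5 = 40 m
Total distance = 160 m

160 m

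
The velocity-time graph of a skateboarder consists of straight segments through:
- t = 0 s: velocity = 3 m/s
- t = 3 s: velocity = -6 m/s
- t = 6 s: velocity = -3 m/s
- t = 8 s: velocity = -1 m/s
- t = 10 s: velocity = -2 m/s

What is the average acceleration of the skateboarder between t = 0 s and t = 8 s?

Average acceleration = Δv/Δt = (-1 − 3)/(8 − 0) = -0.5 m/s².

-0.5 m/s²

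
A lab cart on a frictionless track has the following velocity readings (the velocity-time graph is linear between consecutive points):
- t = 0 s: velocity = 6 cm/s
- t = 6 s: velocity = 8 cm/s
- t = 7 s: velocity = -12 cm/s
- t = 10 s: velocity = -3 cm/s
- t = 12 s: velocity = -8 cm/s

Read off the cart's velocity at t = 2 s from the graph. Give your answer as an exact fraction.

On 0–6 s the graph is linear from 6 to 8 cm/s: v(2) = 6 + (8 − 6)·(2 − 0)/(6 − 0) = 20/3 cm/s.

20/3 cm/s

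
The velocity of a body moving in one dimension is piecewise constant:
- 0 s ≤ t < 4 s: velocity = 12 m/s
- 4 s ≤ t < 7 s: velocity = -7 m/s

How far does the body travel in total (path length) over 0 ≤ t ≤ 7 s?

Total distance travelled is ∫|v| dt — sum the magnitudes of each area piece.
0–4 s: |12| × 4 = 48 m
4–7 s: |-7| × 3 = 21 m
Total distance = 69 m

69 m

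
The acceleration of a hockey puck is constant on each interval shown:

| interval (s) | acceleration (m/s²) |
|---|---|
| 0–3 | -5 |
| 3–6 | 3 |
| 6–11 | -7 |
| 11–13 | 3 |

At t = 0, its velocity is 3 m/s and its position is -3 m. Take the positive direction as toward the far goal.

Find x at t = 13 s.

-211.5 m

On each constant-a segment, Δv = aΔt and Δx = v₀Δt + ½aΔt²; chain segment to segment.
0–3 s: v starts 3 m/s; Δx = 3·3 + ½·-5·3² = -13.5 m; v ends -12 m/s.
3–6 s: v starts -12 m/s; Δx = -12·3 + ½·3·3² = -22.5 m; v ends -3 m/s.
6–11 s: v starts -3 m/s; Δx = -3·5 + ½·-7·5² = -102.5 m; v ends -38 m/s.
11–13 s: v starts -38 m/s; Δx = -38·2 + ½·3·2² = -70 m; v ends -32 m/s.
x(13) = -3 + Σ Δx = -211.5 m.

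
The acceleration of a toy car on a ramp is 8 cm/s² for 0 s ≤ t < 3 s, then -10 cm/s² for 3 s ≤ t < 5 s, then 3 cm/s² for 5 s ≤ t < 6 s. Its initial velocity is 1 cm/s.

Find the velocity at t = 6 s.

8 cm/s

Δv equals the area under the a-t graph; then v = v₀ + Δv.
0–3 s: 8 × 3 = 24 cm/s
3–5 s: -10 × 2 = -20 cm/s
5–6 s: 3 × 1 = 3 cm/s
Δv = 7 cm/s, so v(6) = 1 + (7) = 8 cm/s.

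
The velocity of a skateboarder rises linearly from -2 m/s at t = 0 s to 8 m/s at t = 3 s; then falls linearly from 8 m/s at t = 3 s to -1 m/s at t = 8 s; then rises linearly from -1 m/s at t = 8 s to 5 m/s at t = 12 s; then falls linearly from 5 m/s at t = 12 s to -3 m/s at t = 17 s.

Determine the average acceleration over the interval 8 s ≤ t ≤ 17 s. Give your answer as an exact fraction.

Average acceleration = Δv/Δt = (-3 − -1)/(17 − 8) = -2/9 m/s².

-2/9 m/s²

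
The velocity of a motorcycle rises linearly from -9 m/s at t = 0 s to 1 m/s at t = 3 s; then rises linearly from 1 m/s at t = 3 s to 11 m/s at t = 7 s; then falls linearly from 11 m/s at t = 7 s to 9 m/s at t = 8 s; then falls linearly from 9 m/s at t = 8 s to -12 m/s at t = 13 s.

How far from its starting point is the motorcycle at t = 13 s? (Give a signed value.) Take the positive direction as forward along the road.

14.5 m

Net displacement equals the area under the velocity-time graph (areas below the axis count negative).
0–3 s: ½(-9 + 1)(3) = -12 m
3–7 s: ½(1 + 11)(4) = 24 m
7–8 s: ½(11 + 9)(1) = 10 m
8–13 s: ½(9 + -12)(5) = -7.5 m
Net displacement = 14.5 m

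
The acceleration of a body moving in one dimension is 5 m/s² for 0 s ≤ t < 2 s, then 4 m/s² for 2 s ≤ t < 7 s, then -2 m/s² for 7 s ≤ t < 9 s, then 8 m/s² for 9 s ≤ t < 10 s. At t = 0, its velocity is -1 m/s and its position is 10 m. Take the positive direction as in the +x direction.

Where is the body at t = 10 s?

196 m

On each constant-a segment, Δv = aΔt and Δx = v₀Δt + ½aΔt²; chain segment to segment.
0–2 s: v starts -1 m/s; Δx = -1·2 + ½·5·2² = 8 m; v ends 9 m/s.
2–7 s: v starts 9 m/s; Δx = 9·5 + ½·4·5² = 95 m; v ends 29 m/s.
7–9 s: v starts 29 m/s; Δx = 29·2 + ½·-2·2² = 54 m; v ends 25 m/s.
9–10 s: v starts 25 m/s; Δx = 25·1 + ½·8·1² = 29 m; v ends 33 m/s.
x(10) = 10 + Σ Δx = 196 m.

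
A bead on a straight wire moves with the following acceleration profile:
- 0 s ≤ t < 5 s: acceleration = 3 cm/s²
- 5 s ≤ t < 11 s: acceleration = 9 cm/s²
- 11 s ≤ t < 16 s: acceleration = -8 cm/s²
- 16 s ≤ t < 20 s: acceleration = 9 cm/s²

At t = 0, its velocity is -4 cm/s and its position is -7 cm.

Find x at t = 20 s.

On each constant-a segment, Δv = aΔt and Δx = v₀Δt + ½aΔt²; chain segment to segment.
0–5 s: v starts -4 cm/s; Δx = -4·5 + ½·3·5² = 17.5 cm; v ends 11 cm/s.
5–11 s: v starts 11 cm/s; Δx = 11·6 + ½·9·6² = 228 cm; v ends 65 cm/s.
11–16 s: v starts 65 cm/s; Δx = 65·5 + ½·-8·5² = 225 cm; v ends 25 cm/s.
16–20 s: v starts 25 cm/s; Δx = 25·4 + ½·9·4² = 172 cm; v ends 61 cm/s.
x(20) = -7 + Σ Δx = 635.5 cm.

635.5 cm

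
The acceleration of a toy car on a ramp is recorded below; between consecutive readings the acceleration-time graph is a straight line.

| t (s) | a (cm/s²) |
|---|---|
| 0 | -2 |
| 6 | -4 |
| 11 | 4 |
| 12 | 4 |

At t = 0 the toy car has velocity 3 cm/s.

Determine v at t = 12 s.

-11 cm/s

Δv equals the area under the a-t graph; then v = v₀ + Δv.
0–6 s: ½(-2 + -4)(6) = -18 cm/s
6–11 s: ½(-4 + 4)(5) = 0 cm/s
11–12 s: 4 × 1 = 4 cm/s
Δv = -14 cm/s, so v(12) = 3 + (-14) = -11 cm/s.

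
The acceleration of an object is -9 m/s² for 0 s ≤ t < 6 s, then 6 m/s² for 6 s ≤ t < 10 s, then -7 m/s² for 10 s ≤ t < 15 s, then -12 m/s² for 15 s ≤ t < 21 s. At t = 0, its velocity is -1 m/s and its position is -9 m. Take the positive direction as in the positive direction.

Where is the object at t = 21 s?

On each constant-a segment, Δv = aΔt and Δx = v₀Δt + ½aΔt²; chain segment to segment.
0–6 s: v starts -1 m/s; Δx = -1·6 + ½·-9·6² = -168 m; v ends -55 m/s.
6–10 s: v starts -55 m/s; Δx = -55·4 + ½·6·4² = -172 m; v ends -31 m/s.
10–15 s: v starts -31 m/s; Δx = -31·5 + ½·-7·5² = -242.5 m; v ends -66 m/s.
15–21 s: v starts -66 m/s; Δx = -66·6 + ½·-12·6² = -612 m; v ends -138 m/s.
x(21) = -9 + Σ Δx = -1203.5 m.

-1203.5 m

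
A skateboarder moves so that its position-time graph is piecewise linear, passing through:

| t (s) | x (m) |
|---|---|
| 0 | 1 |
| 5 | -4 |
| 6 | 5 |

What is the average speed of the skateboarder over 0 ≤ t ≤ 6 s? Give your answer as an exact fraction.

7/3 m/s

Average speed = (total path length)/(elapsed time); on a piecewise-linear x-t graph the path length is Σ|Δx|.
0–5 s: |Δx| = |-4 − 1| = 5 m
5–6 s: |Δx| = |5 − -4| = 9 m
Total path = 14 m; average speed = 14/6 = 7/3 m/s.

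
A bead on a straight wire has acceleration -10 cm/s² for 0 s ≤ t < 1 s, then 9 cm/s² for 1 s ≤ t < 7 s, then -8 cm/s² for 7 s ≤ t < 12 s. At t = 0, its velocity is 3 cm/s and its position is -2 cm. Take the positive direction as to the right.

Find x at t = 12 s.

251 cm

On each constant-a segment, Δv = aΔt and Δx = v₀Δt + ½aΔt²; chain segment to segment.
0–1 s: v starts 3 cm/s; Δx = 3·1 + ½·-10·1² = -2 cm; v ends -7 cm/s.
1–7 s: v starts -7 cm/s; Δx = -7·6 + ½·9·6² = 120 cm; v ends 47 cm/s.
7–12 s: v starts 47 cm/s; Δx = 47·5 + ½·-8·5² = 135 cm; v ends 7 cm/s.
x(12) = -2 + Σ Δx = 251 cm.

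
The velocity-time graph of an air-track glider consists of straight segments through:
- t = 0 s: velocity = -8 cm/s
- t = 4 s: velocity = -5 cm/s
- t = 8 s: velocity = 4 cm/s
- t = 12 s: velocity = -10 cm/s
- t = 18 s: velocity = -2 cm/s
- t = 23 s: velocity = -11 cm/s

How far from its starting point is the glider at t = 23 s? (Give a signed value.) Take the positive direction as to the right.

Displacement is the signed area under the v-t curve.
0–4 s: ½(-8 + -5)(4) = -26 cm
4–8 s: ½(-5 + 4)(4) = -2 cm
8–12 s: ½(4 + -10)(4) = -12 cm
12–18 s: ½(-10 + -2)(6) = -36 cm
18–23 s: ½(-2 + -11)(5) = -32.5 cm
Net displacement = -108.5 cm

-108.5 cm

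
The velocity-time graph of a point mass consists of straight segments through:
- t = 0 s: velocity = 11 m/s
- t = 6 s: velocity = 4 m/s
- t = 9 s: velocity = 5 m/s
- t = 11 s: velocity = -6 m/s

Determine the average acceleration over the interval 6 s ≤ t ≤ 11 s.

-2 m/s²

Average acceleration = Δv/Δt = (-6 − 4)/(11 − 6) = -2 m/s².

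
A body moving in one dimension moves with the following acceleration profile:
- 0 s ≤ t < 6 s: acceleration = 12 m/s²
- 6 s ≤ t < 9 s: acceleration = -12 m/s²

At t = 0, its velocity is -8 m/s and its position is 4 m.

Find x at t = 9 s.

310 m

On each constant-a segment, Δv = aΔt and Δx = v₀Δt + ½aΔt²; chain segment to segment.
0–6 s: v starts -8 m/s; Δx = -8·6 + ½·12·6² = 168 m; v ends 64 m/s.
6–9 s: v starts 64 m/s; Δx = 64·3 + ½·-12·3² = 138 m; v ends 28 m/s.
x(9) = 4 + Σ Δx = 310 m.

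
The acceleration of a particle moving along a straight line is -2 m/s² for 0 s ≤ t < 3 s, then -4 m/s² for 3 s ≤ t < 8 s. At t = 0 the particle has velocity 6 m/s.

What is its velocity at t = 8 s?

Δv equals the area under the a-t graph; then v = v₀ + Δv.
0–3 s: -2 × 3 = -6 m/s
3–8 s: -4 × 5 = -20 m/s
Δv = -26 m/s, so v(8) = 6 + (-26) = -20 m/s.

-20 m/s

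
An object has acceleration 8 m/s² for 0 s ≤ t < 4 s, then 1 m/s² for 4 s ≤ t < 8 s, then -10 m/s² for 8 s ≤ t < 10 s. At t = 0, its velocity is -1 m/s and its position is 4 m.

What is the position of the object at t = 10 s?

On each constant-a segment, Δv = aΔt and Δx = v₀Δt + ½aΔt²; chain segment to segment.
0–4 s: v starts -1 m/s; Δx = -1·4 + ½·8·4² = 60 m; v ends 31 m/s.
4–8 s: v starts 31 m/s; Δx = 31·4 + ½·1·4² = 132 m; v ends 35 m/s.
8–10 s: v starts 35 m/s; Δx = 35·2 + ½·-10·2² = 50 m; v ends 15 m/s.
x(10) = 4 + Σ Δx = 246 m.

246 m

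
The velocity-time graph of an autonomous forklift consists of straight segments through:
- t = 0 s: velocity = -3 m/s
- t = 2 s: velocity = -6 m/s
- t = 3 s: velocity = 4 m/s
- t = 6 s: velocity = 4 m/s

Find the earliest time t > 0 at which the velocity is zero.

v changes sign on 2–3 s (from -6 to 4); the graph is linear there, so v = 0 at t = 2 + (6)·(3 − 2)/(4 − -6) = 2.6 s.

t = 2.6 s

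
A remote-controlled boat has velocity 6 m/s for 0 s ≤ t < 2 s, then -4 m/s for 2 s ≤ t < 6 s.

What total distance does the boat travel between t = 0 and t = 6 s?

Total distance travelled is ∫|v| dt — sum the magnitudes of each area piece.
0–2 s: |6| × 2 = 12 m
2–6 s: |-4| × 4 = 16 m
Total distance = 28 m

28 m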